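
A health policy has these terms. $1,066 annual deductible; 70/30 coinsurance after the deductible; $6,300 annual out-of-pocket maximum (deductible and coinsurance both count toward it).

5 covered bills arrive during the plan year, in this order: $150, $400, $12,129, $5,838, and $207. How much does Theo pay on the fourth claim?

$1,750.10

Claim 1 — $150: entire amount goes to the deductible. Patient pays $150; OOP now $150.
Claim 2 — $400: entire amount goes to the deductible. Cost to patient: $400. OOP to date $550.
Claim 3 — $12,129: deductible takes $516, $11,613 remains; patient's 30% is $3,483.90. Cost to patient: $3,999.90. OOP to date $4,549.90.
Claim 4 — $5,838: deductible already satisfied, so patient's share is 30% × $5,838 = $1,751.40. That would push OOP to $6,301.30, over the $6,300 cap, so patient pays $6,300 − $4,549.90 = $1,750.10.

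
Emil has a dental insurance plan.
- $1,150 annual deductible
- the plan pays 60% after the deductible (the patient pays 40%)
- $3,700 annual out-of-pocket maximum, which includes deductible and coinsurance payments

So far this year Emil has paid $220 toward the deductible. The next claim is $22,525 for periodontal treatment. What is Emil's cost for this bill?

$220 of the $1,150 deductible is already met, leaving $930.
The remaining $21,595 (= $22,525 − $930) moves to coinsurance.
Patient's 40% share of $21,595 is $8,638.
Patient responsibility before any cap: $930 + $8,638 = $9,568.
Year-to-date out-of-pocket would reach $220 + $9,568 = $9,788, above the $3,700 maximum, so the patient pays only $3,700 − $220 = $3,480.

$3,480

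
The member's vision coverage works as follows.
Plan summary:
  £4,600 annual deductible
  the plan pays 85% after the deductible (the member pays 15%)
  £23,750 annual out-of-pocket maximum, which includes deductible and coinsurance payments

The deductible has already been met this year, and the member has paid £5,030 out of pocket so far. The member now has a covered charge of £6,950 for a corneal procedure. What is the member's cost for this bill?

£1,042.50

The deductible is already satisfied, so the full bill goes to coinsurance.
15% of £6,950 = £1,042.50 falls to the member.
Total out-of-pocket so far would be £5,030 + £1,042.50 = £6,072.50, below the £23,750 cap — no reduction.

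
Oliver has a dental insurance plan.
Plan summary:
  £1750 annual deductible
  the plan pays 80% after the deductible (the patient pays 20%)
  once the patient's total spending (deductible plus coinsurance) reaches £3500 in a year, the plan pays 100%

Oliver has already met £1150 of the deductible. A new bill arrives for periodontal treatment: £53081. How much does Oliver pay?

£2350

Remaining deductible: £1750 − £1150 = £600.
After the £600 deductible portion, £53081 − £600 = £52481 is subject to coinsurance.
20% of £52481 = £10496.20 falls to the patient.
So the patient owes £600 + £10496.20 = £11096.20 before any cap.
That would bring total out-of-pocket to £12246.20, past the £3500 cap. The patient is capped at £3500 − £1150 = £2350 on this claim.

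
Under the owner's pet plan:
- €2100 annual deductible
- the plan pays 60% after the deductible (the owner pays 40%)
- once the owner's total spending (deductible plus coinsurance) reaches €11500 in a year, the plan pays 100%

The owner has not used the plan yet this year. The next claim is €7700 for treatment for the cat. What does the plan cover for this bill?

The full €2100 deductible is still open; €2100 of this bill applies to it.
The remaining €5600 (= €7700 − €2100) moves to coinsurance.
40% of €5600 = €2240 falls to the owner.
That puts the owner's cost at €2100 + €2240 = €4340 before any cap.
Year-to-date out-of-pocket becomes €0 + €4340 = €4340, still under the €11500 maximum, so no cap applies.
The plan picks up €7700 − €4340 = €3360.

€3360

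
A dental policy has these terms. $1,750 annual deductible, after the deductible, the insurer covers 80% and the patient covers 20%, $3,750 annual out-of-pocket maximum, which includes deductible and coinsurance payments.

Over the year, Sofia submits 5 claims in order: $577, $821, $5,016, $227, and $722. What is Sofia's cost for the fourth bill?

Bill 1, $577: fully absorbed by the deductible. Cost to patient: $577. OOP to date $577.
Bill 2, $821: all of it applies to the deductible. Patient pays $821; OOP now $1,398.
Bill 3, $5,016: deductible takes $352, $4,664 remains; 20% of $4,664 = $932.80. Cost to patient: $1,284.80. OOP to date $2,682.80.
Bill 4, $227: deductible met; 20% of $227 = $45.40. Cost to patient: $45.40. OOP to date $2,728.20.

$45.40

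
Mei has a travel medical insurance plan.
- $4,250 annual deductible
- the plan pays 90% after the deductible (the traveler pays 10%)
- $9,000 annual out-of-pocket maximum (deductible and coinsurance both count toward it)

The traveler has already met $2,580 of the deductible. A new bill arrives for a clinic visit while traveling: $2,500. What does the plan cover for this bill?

Remaining deductible: $4,250 − $2,580 = $1,670.
The remaining $830 (= $2,500 − $1,670) moves to coinsurance.
Traveler's 10% share of $830 is $83.
Traveler responsibility before any cap: $1,670 + $83 = $1,753.
Cumulative spending $2,580 + $1,753 = $4,333 stays under the $9,000 maximum.
The plan picks up $2,500 − $1,753 = $747.

$747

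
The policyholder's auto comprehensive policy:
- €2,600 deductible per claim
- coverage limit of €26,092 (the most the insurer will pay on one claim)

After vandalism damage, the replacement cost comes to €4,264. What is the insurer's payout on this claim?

Subtract the deductible: €4,264 − €2,600 = €1,664.
That's under the €26,092 cap, so the insurer reimburses the full €1,664.

€1,664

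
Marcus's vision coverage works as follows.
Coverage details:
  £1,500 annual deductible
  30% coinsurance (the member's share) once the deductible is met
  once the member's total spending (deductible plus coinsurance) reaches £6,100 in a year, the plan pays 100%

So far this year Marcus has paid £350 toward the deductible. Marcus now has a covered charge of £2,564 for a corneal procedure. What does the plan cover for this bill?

£989.80

Remaining deductible: £1,500 − £350 = £1,150.
The remaining £1,414 (= £2,564 − £1,150) moves to coinsurance.
Member's 30% share of £1,414 is £424.20.
That puts the member's cost at £1,150 + £424.20 = £1,574.20 before any cap.
Year-to-date out-of-pocket becomes £350 + £1,574.20 = £1,924.20, still under the £6,100 maximum, so no cap applies.
The plan picks up £2,564 − £1,574.20 = £989.80.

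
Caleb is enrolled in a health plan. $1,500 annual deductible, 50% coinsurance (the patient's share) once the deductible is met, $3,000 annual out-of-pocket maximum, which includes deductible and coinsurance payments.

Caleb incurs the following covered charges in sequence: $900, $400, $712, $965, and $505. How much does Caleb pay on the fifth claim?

#1 ($900): entire amount goes to the deductible. Patient pays $900; OOP now $900.
#2 ($400): entire amount goes to the deductible. Patient owes $400 (running OOP $1,300).
#3 ($712): $200 to deductible, leaving $512; coinsurance $512 × 50% = $256. Patient pays $456; OOP now $1,756.
#4 ($965): deductible already satisfied, so patient's share is 50% × $965 = $482.50. Cost to patient: $482.50. OOP to date $2,238.50.
#5 ($505): deductible already satisfied, so patient's share is 50% × $505 = $252.50. Patient owes $252.50 (running OOP $2,491).

$252.50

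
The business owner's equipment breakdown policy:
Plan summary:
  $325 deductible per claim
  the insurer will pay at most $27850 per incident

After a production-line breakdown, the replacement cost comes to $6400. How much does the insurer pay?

$6075

After the deductible, $6400 − $325 = $6075 remains.
$6075 is within the $27850 limit, so the insurer pays $6075.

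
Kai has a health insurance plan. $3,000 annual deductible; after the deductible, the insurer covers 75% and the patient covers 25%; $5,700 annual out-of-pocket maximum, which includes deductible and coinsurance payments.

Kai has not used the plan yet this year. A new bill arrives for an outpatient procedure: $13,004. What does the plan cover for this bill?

$7,503

The full $3,000 deductible is still open; $3,000 of this bill applies to it.
The remaining $10,004 (= $13,004 − $3,000) moves to coinsurance.
Patient's 25% share of $10,004 is $2,501.
That puts the patient's cost at $3,000 + $2,501 = $5,501 before any cap.
Cumulative spending $0 + $5,501 = $5,501 stays under the $5,700 maximum.
Insurer pays the balance: $13,004 − $5,501 = $7,503.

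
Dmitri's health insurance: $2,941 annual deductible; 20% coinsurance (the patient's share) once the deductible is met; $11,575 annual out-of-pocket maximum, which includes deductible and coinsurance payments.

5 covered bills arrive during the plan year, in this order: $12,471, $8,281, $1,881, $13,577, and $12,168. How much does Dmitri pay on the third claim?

$376.20

Claim 1 — $12,471: $2,941 to deductible, leaving $9,530; patient's 20% is $1,906. Patient pays $4,847; OOP now $4,847.
Claim 2 — $8,281: 20% coinsurance on $8,281 = $1,656.20. Patient owes $1,656.20 (running OOP $6,503.20).
Claim 3 — $1,881: deductible met; 20% of $1,881 = $376.20. Patient owes $376.20 (running OOP $6,879.40).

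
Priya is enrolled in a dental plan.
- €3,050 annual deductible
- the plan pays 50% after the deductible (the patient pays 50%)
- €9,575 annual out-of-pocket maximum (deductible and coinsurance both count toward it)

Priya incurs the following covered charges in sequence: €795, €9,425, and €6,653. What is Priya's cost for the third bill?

Claim 1 — €795: fully absorbed by the deductible. Patient owes €795 (running OOP €795).
Claim 2 — €9,425: €2,255 finishes the deductible; €7,170 goes to coinsurance; coinsurance €7,170 × 50% = €3,585. Cost to patient: €5,840. OOP to date €6,635.
Claim 3 — €6,653: deductible met; 50% of €6,653 = €3,326.50. Adding that to €6,635 gives €9,961.50, past the €9,575 cap; patient pays only €9,575 − €6,635 = €2,940.

€2,940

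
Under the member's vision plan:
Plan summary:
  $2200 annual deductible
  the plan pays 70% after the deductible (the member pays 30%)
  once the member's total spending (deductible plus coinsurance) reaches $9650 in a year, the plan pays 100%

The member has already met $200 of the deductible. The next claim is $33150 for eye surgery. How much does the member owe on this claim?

$9450

Remaining deductible: $2200 − $200 = $2000.
That leaves $33150 − $2000 = $31150 for coinsurance.
Coinsurance: $31150 × 30% = $9345.
That puts the member's cost at $2000 + $9345 = $11345 before any cap.
Year-to-date out-of-pocket would reach $200 + $11345 = $11545, above the $9650 maximum, so the member pays only $9650 − $200 = $9450.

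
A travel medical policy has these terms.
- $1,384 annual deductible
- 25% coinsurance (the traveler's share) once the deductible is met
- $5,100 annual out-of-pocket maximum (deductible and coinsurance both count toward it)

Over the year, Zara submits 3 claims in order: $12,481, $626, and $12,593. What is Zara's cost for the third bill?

Claim 1 ($12,481): $1,384 finishes the deductible; $11,097 goes to coinsurance; 25% of $11,097 = $2,774.25. Cost to traveler: $4,158.25. OOP to date $4,158.25.
Claim 2 ($626): deductible already satisfied, so traveler's share is 25% × $626 = $156.50. Traveler owes $156.50 (running OOP $4,314.75).
Claim 3 ($12,593): deductible already satisfied, so traveler's share is 25% × $12,593 = $3,148.25. Adding that to $4,314.75 gives $7,463, past the $5,100 cap; traveler pays only $5,100 − $4,314.75 = $785.25.

$785.25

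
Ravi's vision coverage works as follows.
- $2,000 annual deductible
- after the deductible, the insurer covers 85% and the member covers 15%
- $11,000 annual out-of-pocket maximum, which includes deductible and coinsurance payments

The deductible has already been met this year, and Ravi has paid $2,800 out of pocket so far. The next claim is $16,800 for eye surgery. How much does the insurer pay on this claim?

The deductible is already satisfied, so the full bill goes to coinsurance.
15% of $16,800 = $2,520 falls to the member.
Total out-of-pocket so far would be $2,800 + $2,520 = $5,320, below the $11,000 cap — no reduction.
Insurer pays the balance: $16,800 − $2,520 = $14,280.

$14,280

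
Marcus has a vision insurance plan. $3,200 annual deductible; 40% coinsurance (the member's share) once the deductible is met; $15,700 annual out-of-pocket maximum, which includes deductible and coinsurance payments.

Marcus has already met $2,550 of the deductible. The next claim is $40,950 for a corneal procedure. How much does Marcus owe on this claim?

$13,150

Deductible still to meet: $3,200 − $2,550 = $650.
After the $650 deductible portion, $40,950 − $650 = $40,300 is subject to coinsurance.
Coinsurance: $40,300 × 40% = $16,120.
So the member owes $650 + $16,120 = $16,770 before any cap.
That would bring total out-of-pocket to $19,320, past the $15,700 cap. The member is capped at $15,700 − $2,550 = $13,150 on this claim.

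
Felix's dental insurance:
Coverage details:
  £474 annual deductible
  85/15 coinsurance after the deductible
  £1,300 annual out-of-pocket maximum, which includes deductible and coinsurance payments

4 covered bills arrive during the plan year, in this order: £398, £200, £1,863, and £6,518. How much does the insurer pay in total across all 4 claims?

£7,679

Claim 1 — £398: all of it applies to the deductible. Cost to patient: £398. OOP to date £398. Insurer: £398 − £398 = £0.
Claim 2 — £200: £76 to deductible, leaving £124; patient's 15% is £18.60. Cost to patient: £94.60. OOP to date £492.60. Insurer: £200 − £94.60 = £105.40.
Claim 3 — £1,863: deductible already satisfied, so patient's share is 15% × £1,863 = £279.45. Patient owes £279.45 (running OOP £772.05). Plan pays £1,863 − £279.45 = £1,583.55.
Claim 4 — £6,518: deductible already satisfied, so patient's share is 15% × £6,518 = £977.70. That would push OOP to £1,749.75, over the £1,300 cap, so patient pays £1,300 − £772.05 = £527.95. Insurer: £6,518 − £527.95 = £5,990.05.
Insurer total: £0 + £105.40 + £1,583.55 + £5,990.05 = £7,679.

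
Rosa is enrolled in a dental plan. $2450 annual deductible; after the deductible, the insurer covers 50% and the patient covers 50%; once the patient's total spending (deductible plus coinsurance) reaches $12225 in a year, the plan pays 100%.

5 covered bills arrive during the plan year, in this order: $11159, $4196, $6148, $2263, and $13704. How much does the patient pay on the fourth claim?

Claim 1 — $11159: deductible takes $2450, $8709 remains; patient's 50% is $4354.50. Patient owes $6804.50 (running OOP $6804.50).
Claim 2 — $4196: deductible already satisfied, so patient's share is 50% × $4196 = $2098. Patient owes $2098 (running OOP $8902.50).
Claim 3 — $6148: 50% coinsurance on $6148 = $3074. Patient pays $3074; OOP now $11976.50.
Claim 4 — $2263: 50% coinsurance on $2263 = $1131.50. Adding that to $11976.50 gives $13108, past the $12225 cap; patient pays only $12225 − $11976.50 = $248.50.

$248.50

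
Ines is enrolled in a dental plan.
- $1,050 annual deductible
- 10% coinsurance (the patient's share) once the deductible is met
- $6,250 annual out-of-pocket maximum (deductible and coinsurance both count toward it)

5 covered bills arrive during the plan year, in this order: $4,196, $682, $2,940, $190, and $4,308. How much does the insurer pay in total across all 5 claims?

$10,139.40

Bill 1, $4,196: $1,050 to deductible, leaving $3,146; 10% of $3,146 = $314.60. Cost to patient: $1,364.60. OOP to date $1,364.60. Plan pays $4,196 − $1,364.60 = $2,831.40.
Bill 2, $682: deductible met; 10% of $682 = $68.20. Patient pays $68.20; OOP now $1,432.80. Plan pays $682 − $68.20 = $613.80.
Bill 3, $2,940: 10% coinsurance on $2,940 = $294. Cost to patient: $294. OOP to date $1,726.80. Insurer: $2,940 − $294 = $2,646.
Bill 4, $190: deductible met; 10% of $190 = $19. Patient pays $19; OOP now $1,745.80. Plan pays $190 − $19 = $171.
Bill 5, $4,308: deductible already satisfied, so patient's share is 10% × $4,308 = $430.80. Patient pays $430.80; OOP now $2,176.60. Insurer: $4,308 − $430.80 = $3,877.20.
Insurer total: $2,831.40 + $613.80 + $2,646 + $171 + $3,877.20 = $10,139.40.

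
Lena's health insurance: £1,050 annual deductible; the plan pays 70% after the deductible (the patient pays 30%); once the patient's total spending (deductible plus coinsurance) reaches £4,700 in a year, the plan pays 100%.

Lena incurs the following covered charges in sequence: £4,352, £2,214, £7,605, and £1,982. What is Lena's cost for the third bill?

£1,995.20

Bill 1, £4,352: £1,050 to deductible, leaving £3,302; coinsurance £3,302 × 30% = £990.60. Cost to patient: £2,040.60. OOP to date £2,040.60.
Bill 2, £2,214: deductible met; 30% of £2,214 = £664.20. Cost to patient: £664.20. OOP to date £2,704.80.
Bill 3, £7,605: deductible already satisfied, so patient's share is 30% × £7,605 = £2,281.50. That would push OOP to £4,986.30, over the £4,700 cap, so patient pays £4,700 − £2,704.80 = £1,995.20.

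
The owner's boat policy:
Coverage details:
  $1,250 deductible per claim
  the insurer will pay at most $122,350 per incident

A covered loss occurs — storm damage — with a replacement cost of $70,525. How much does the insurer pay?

After the deductible, $70,525 − $1,250 = $69,275 remains.
That's under the $122,350 cap, so the insurer reimburses the full $69,275.

$69,275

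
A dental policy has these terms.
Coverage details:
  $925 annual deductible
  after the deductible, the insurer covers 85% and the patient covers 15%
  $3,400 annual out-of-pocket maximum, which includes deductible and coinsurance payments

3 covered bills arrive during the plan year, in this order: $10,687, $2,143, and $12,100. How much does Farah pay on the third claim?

#1 ($10,687): deductible takes $925, $9,762 remains; 15% of $9,762 = $1,464.30. Patient pays $2,389.30; OOP now $2,389.30.
#2 ($2,143): deductible met; 15% of $2,143 = $321.45. Patient pays $321.45; OOP now $2,710.75.
#3 ($12,100): deductible already satisfied, so patient's share is 15% × $12,100 = $1,815. OOP would hit $4,525.75 > $3,400, so the cap limits the patient to $3,400 − $2,710.75 = $689.25.

$689.25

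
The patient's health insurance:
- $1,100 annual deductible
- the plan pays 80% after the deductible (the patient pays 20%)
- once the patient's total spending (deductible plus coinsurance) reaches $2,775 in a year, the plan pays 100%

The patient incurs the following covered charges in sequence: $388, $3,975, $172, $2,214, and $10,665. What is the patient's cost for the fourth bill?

Claim 1 ($388): fully absorbed by the deductible. Cost to patient: $388. OOP to date $388.
Claim 2 ($3,975): deductible takes $712, $3,263 remains; coinsurance $3,263 × 20% = $652.60. Patient owes $1,364.60 (running OOP $1,752.60).
Claim 3 ($172): 20% coinsurance on $172 = $34.40. Patient owes $34.40 (running OOP $1,787).
Claim 4 ($2,214): 20% coinsurance on $2,214 = $442.80. Cost to patient: $442.80. OOP to date $2,229.80.

$442.80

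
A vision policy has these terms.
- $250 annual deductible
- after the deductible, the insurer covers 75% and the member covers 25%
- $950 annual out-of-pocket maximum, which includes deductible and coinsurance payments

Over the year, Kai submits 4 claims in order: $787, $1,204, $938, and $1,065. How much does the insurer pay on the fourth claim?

Bill 1, $787: $250 finishes the deductible; $537 goes to coinsurance; coinsurance $537 × 25% = $134.25. Member pays $384.25; OOP now $384.25. Plan pays $787 − $384.25 = $402.75.
Bill 2, $1,204: 25% coinsurance on $1,204 = $301. Cost to member: $301. OOP to date $685.25. Plan pays $1,204 − $301 = $903.
Bill 3, $938: 25% coinsurance on $938 = $234.50. Member pays $234.50; OOP now $919.75. Insurer: $938 − $234.50 = $703.50.
Bill 4, $1,065: deductible already satisfied, so member's share is 25% × $1,065 = $266.25. Adding that to $919.75 gives $1,186, past the $950 cap; member pays only $950 − $919.75 = $30.25. Plan pays $1,065 − $30.25 = $1,034.75.

$1,034.75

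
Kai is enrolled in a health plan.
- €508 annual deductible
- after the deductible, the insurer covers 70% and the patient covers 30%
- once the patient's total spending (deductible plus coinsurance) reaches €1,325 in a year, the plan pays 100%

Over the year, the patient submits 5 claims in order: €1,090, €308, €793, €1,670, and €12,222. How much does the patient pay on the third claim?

€237.90

Claim 1 (€1,090): deductible takes €508, €582 remains; coinsurance €582 × 30% = €174.60. Patient owes €682.60 (running OOP €682.60).
Claim 2 (€308): 30% coinsurance on €308 = €92.40. Patient pays €92.40; OOP now €775.
Claim 3 (€793): deductible already satisfied, so patient's share is 30% × €793 = €237.90. Cost to patient: €237.90. OOP to date €1,012.90.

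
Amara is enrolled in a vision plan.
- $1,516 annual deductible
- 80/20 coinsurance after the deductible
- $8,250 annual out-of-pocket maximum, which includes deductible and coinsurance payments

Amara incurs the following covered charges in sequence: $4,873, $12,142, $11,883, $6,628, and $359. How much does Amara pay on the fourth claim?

$1,257.60

Bill 1, $4,873: $1,516 finishes the deductible; $3,357 goes to coinsurance; 20% of $3,357 = $671.40. Member pays $2,187.40; OOP now $2,187.40.
Bill 2, $12,142: deductible met; 20% of $12,142 = $2,428.40. Member owes $2,428.40 (running OOP $4,615.80).
Bill 3, $11,883: 20% coinsurance on $11,883 = $2,376.60. Member pays $2,376.60; OOP now $6,992.40.
Bill 4, $6,628: 20% coinsurance on $6,628 = $1,325.60. That would push OOP to $8,318, over the $8,250 cap, so member pays $8,250 − $6,992.40 = $1,257.60.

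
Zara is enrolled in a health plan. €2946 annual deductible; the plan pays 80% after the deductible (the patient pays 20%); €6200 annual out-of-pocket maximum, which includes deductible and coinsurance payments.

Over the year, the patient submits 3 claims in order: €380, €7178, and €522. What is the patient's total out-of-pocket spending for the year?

€3972.80

#1 (€380): all of it applies to the deductible. Cost to patient: €380. OOP to date €380.
#2 (€7178): €2566 to deductible, leaving €4612; 20% of €4612 = €922.40. Patient pays €3488.40; OOP now €3868.40.
#3 (€522): deductible met; 20% of €522 = €104.40. Patient pays €104.40; OOP now €3972.80.
Summing the patient's payments: €380 + €3488.40 + €104.40 = €3972.80.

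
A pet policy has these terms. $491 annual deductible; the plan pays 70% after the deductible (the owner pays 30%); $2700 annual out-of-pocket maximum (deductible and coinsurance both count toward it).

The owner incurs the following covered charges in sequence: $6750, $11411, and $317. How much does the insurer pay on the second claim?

$11079.70

Claim 1 ($6750): $491 finishes the deductible; $6259 goes to coinsurance; 30% of $6259 = $1877.70. Owner pays $2368.70; OOP now $2368.70. Plan pays $6750 − $2368.70 = $4381.30.
Claim 2 ($11411): 30% coinsurance on $11411 = $3423.30. OOP would hit $5792 > $2700, so the cap limits the owner to $2700 − $2368.70 = $331.30. Insurer: $11411 − $331.30 = $11079.70.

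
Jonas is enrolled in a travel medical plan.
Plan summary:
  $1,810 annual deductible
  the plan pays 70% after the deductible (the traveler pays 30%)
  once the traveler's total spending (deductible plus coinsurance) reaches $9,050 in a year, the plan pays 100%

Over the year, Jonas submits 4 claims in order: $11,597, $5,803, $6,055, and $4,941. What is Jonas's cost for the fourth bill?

Claim 1 ($11,597): $1,810 finishes the deductible; $9,787 goes to coinsurance; coinsurance $9,787 × 30% = $2,936.10. Cost to traveler: $4,746.10. OOP to date $4,746.10.
Claim 2 ($5,803): deductible met; 30% of $5,803 = $1,740.90. Traveler pays $1,740.90; OOP now $6,487.
Claim 3 ($6,055): deductible met; 30% of $6,055 = $1,816.50. Traveler owes $1,816.50 (running OOP $8,303.50).
Claim 4 ($4,941): 30% coinsurance on $4,941 = $1,482.30. OOP would hit $9,785.80 > $9,050, so the cap limits the traveler to $9,050 − $8,303.50 = $746.50.

$746.50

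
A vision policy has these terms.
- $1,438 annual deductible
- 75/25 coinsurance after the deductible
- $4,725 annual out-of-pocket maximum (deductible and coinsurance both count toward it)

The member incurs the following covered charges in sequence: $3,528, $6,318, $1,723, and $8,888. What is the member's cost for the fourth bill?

Claim 1 ($3,528): deductible takes $1,438, $2,090 remains; coinsurance $2,090 × 25% = $522.50. Member owes $1,960.50 (running OOP $1,960.50).
Claim 2 ($6,318): deductible already satisfied, so member's share is 25% × $6,318 = $1,579.50. Member owes $1,579.50 (running OOP $3,540).
Claim 3 ($1,723): deductible already satisfied, so member's share is 25% × $1,723 = $430.75. Cost to member: $430.75. OOP to date $3,970.75.
Claim 4 ($8,888): 25% coinsurance on $8,888 = $2,222. OOP would hit $6,192.75 > $4,725, so the cap limits the member to $4,725 − $3,970.75 = $754.25.

$754.25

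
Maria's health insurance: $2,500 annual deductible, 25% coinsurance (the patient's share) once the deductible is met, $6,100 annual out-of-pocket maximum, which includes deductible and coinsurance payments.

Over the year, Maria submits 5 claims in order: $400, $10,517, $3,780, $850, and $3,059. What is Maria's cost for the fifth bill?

$338.25

Claim 1 — $400: all of it applies to the deductible. Patient owes $400 (running OOP $400).
Claim 2 — $10,517: deductible takes $2,100, $8,417 remains; 25% of $8,417 = $2,104.25. Cost to patient: $4,204.25. OOP to date $4,604.25.
Claim 3 — $3,780: deductible already satisfied, so patient's share is 25% × $3,780 = $945. Patient owes $945 (running OOP $5,549.25).
Claim 4 — $850: deductible already satisfied, so patient's share is 25% × $850 = $212.50. Patient owes $212.50 (running OOP $5,761.75).
Claim 5 — $3,059: deductible already satisfied, so patient's share is 25% × $3,059 = $764.75. OOP would hit $6,526.50 > $6,100, so the cap limits the patient to $6,100 − $5,761.75 = $338.25.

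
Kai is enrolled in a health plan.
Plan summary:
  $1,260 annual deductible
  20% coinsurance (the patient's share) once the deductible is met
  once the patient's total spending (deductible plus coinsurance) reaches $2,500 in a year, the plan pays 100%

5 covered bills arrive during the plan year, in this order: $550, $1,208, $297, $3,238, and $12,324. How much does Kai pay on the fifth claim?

$433.40

Claim 1 ($550): all of it applies to the deductible. Patient owes $550 (running OOP $550).
Claim 2 ($1,208): $710 finishes the deductible; $498 goes to coinsurance; 20% of $498 = $99.60. Patient owes $809.60 (running OOP $1,359.60).
Claim 3 ($297): 20% coinsurance on $297 = $59.40. Cost to patient: $59.40. OOP to date $1,419.
Claim 4 ($3,238): deductible met; 20% of $3,238 = $647.60. Patient owes $647.60 (running OOP $2,066.60).
Claim 5 ($12,324): deductible met; 20% of $12,324 = $2,464.80. Adding that to $2,066.60 gives $4,531.40, past the $2,500 cap; patient pays only $2,500 − $2,066.60 = $433.40.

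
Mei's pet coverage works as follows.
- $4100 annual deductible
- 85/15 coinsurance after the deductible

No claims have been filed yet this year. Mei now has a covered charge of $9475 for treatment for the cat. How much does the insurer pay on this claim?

$4568.75

Deductible not yet touched, so the first $4100 of the bill goes to the deductible.
That leaves $9475 − $4100 = $5375 for coinsurance.
15% of $5375 = $806.25 falls to the owner.
Owner responsibility: $4100 + $806.25 = $4906.25.
The plan picks up $9475 − $4906.25 = $4568.75.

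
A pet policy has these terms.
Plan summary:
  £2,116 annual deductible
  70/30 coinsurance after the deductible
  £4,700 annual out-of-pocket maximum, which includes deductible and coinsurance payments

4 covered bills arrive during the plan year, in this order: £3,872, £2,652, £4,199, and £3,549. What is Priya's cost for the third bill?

#1 (£3,872): £2,116 finishes the deductible; £1,756 goes to coinsurance; 30% of £1,756 = £526.80. Owner owes £2,642.80 (running OOP £2,642.80).
#2 (£2,652): deductible already satisfied, so owner's share is 30% × £2,652 = £795.60. Cost to owner: £795.60. OOP to date £3,438.40.
#3 (£4,199): 30% coinsurance on £4,199 = £1,259.70. Owner pays £1,259.70; OOP now £4,698.10.

£1,259.70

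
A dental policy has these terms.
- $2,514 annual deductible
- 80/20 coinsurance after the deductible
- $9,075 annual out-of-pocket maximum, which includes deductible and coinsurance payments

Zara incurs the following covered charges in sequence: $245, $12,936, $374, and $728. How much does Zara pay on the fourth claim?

Bill 1, $245: all of it applies to the deductible. Patient owes $245 (running OOP $245).
Bill 2, $12,936: $2,269 finishes the deductible; $10,667 goes to coinsurance; coinsurance $10,667 × 20% = $2,133.40. Patient pays $4,402.40; OOP now $4,647.40.
Bill 3, $374: deductible already satisfied, so patient's share is 20% × $374 = $74.80. Patient owes $74.80 (running OOP $4,722.20).
Bill 4, $728: deductible met; 20% of $728 = $145.60. Cost to patient: $145.60. OOP to date $4,867.80.

$145.60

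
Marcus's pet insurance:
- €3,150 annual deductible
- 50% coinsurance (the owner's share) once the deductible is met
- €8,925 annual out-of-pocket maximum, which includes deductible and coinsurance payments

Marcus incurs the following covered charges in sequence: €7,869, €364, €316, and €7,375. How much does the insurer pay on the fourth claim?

Claim 1 — €7,869: €3,150 finishes the deductible; €4,719 goes to coinsurance; owner's 50% is €2,359.50. Cost to owner: €5,509.50. OOP to date €5,509.50. Insurer: €7,869 − €5,509.50 = €2,359.50.
Claim 2 — €364: 50% coinsurance on €364 = €182. Cost to owner: €182. OOP to date €5,691.50. Insurer: €364 − €182 = €182.
Claim 3 — €316: deductible met; 50% of €316 = €158. Owner pays €158; OOP now €5,849.50. Insurer: €316 − €158 = €158.
Claim 4 — €7,375: deductible met; 50% of €7,375 = €3,687.50. That would push OOP to €9,537, over the €8,925 cap, so owner pays €8,925 − €5,849.50 = €3,075.50. Insurer: €7,375 − €3,075.50 = €4,299.50.

€4,299.50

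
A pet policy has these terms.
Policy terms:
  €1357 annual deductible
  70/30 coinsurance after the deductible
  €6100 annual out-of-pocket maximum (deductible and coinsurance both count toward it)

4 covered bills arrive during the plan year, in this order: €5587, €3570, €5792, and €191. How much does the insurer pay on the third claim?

€4054.40

Bill 1, €5587: €1357 to deductible, leaving €4230; coinsurance €4230 × 30% = €1269. Owner owes €2626 (running OOP €2626). Plan pays €5587 − €2626 = €2961.
Bill 2, €3570: 30% coinsurance on €3570 = €1071. Owner owes €1071 (running OOP €3697). Insurer: €3570 − €1071 = €2499.
Bill 3, €5792: 30% coinsurance on €5792 = €1737.60. Cost to owner: €1737.60. OOP to date €5434.60. Insurer: €5792 − €1737.60 = €4054.40.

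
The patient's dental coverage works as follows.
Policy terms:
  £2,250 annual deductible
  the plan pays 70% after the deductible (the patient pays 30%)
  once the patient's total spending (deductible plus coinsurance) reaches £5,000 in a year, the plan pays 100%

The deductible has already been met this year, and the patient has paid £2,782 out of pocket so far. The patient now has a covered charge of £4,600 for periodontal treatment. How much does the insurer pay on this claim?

The deductible is already satisfied, so the full bill goes to coinsurance.
Coinsurance: £4,600 × 30% = £1,380.
Total out-of-pocket so far would be £2,782 + £1,380 = £4,162, below the £5,000 cap — no reduction.
The insurer covers the remainder: £4,600 − £1,380 = £3,220.

£3,220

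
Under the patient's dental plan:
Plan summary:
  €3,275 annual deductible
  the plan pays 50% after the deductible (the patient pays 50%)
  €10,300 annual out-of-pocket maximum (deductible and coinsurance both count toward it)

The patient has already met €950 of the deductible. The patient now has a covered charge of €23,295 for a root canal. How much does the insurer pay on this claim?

€13,945

€950 of the €3,275 deductible is already met, leaving €2,325.
After the €2,325 deductible portion, €23,295 − €2,325 = €20,970 is subject to coinsurance.
Coinsurance: €20,970 × 50% = €10,485.
That puts the patient's cost at €2,325 + €10,485 = €12,810 before any cap.
Adding €12,810 to the €950 already spent would give €13,760, which exceeds the €10,300 cap; the patient pays just €10,300 − €950 = €9,350.
The insurer covers the remainder: €23,295 − €9,350 = €13,945.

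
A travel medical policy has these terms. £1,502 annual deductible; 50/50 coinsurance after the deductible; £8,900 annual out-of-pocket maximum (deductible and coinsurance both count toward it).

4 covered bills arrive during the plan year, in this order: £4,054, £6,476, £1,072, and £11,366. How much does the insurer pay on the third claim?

£536

Claim 1 (£4,054): deductible takes £1,502, £2,552 remains; traveler's 50% is £1,276. Cost to traveler: £2,778. OOP to date £2,778. Plan pays £4,054 − £2,778 = £1,276.
Claim 2 (£6,476): 50% coinsurance on £6,476 = £3,238. Cost to traveler: £3,238. OOP to date £6,016. Plan pays £6,476 − £3,238 = £3,238.
Claim 3 (£1,072): deductible already satisfied, so traveler's share is 50% × £1,072 = £536. Traveler owes £536 (running OOP £6,552). Insurer: £1,072 − £536 = £536.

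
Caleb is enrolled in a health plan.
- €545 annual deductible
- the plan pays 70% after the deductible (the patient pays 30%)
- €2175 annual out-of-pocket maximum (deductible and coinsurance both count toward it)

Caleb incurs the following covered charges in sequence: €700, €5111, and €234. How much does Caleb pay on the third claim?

Claim 1 — €700: €545 to deductible, leaving €155; coinsurance €155 × 30% = €46.50. Patient pays €591.50; OOP now €591.50.
Claim 2 — €5111: deductible met; 30% of €5111 = €1533.30. Patient pays €1533.30; OOP now €2124.80.
Claim 3 — €234: deductible already satisfied, so patient's share is 30% × €234 = €70.20. That would push OOP to €2195, over the €2175 cap, so patient pays €2175 − €2124.80 = €50.20.

€50.20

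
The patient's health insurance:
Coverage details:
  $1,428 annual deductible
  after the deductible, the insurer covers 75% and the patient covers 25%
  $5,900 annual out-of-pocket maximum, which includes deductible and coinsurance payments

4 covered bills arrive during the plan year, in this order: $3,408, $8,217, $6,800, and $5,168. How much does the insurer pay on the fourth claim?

$4,945.25

Bill 1, $3,408: $1,428 finishes the deductible; $1,980 goes to coinsurance; patient's 25% is $495. Cost to patient: $1,923. OOP to date $1,923. Plan pays $3,408 − $1,923 = $1,485.
Bill 2, $8,217: deductible already satisfied, so patient's share is 25% × $8,217 = $2,054.25. Cost to patient: $2,054.25. OOP to date $3,977.25. Plan pays $8,217 − $2,054.25 = $6,162.75.
Bill 3, $6,800: deductible met; 25% of $6,800 = $1,700. Patient owes $1,700 (running OOP $5,677.25). Plan pays $6,800 − $1,700 = $5,100.
Bill 4, $5,168: deductible already satisfied, so patient's share is 25% × $5,168 = $1,292. That would push OOP to $6,969.25, over the $5,900 cap, so patient pays $5,900 − $5,677.25 = $222.75. Insurer: $5,168 − $222.75 = $4,945.25.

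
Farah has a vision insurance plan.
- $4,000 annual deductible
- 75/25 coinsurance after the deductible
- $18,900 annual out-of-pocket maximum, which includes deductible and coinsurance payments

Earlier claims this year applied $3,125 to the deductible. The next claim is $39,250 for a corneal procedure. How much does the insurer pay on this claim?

$28,781.25

$3,125 of the $4,000 deductible is already met, leaving $875.
The remaining $38,375 (= $39,250 − $875) moves to coinsurance.
25% of $38,375 = $9,593.75 falls to the member.
So the member owes $875 + $9,593.75 = $10,468.75 before any cap.
Total out-of-pocket so far would be $3,125 + $10,468.75 = $13,593.75, below the $18,900 cap — no reduction.
Insurer pays the balance: $39,250 − $10,468.75 = $28,781.25.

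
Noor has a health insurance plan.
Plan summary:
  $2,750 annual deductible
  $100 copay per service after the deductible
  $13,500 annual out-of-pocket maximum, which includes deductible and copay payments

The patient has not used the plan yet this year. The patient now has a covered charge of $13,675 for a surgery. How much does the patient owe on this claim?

$2,850

The full $2,750 deductible is still open; $2,750 of this bill applies to it.
That leaves $13,675 − $2,750 = $10,925 for the copay.
Copay on this service: $100.
Patient responsibility before any cap: $2,750 + $100 = $2,850.
Total out-of-pocket so far would be $0 + $2,850 = $2,850, below the $13,500 cap — no reduction.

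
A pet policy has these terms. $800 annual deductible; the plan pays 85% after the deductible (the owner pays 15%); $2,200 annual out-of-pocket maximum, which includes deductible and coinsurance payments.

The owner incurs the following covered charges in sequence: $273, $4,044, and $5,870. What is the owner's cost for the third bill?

$872.45

Bill 1, $273: fully absorbed by the deductible. Owner pays $273; OOP now $273.
Bill 2, $4,044: $527 finishes the deductible; $3,517 goes to coinsurance; 15% of $3,517 = $527.55. Owner pays $1,054.55; OOP now $1,327.55.
Bill 3, $5,870: deductible already satisfied, so owner's share is 15% × $5,870 = $880.50. Adding that to $1,327.55 gives $2,208.05, past the $2,200 cap; owner pays only $2,200 − $1,327.55 = $872.45.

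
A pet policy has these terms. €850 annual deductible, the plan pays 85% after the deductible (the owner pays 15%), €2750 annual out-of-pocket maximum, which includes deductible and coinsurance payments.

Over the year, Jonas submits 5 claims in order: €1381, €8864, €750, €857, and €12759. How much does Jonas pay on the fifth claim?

#1 (€1381): €850 to deductible, leaving €531; 15% of €531 = €79.65. Cost to owner: €929.65. OOP to date €929.65.
#2 (€8864): 15% coinsurance on €8864 = €1329.60. Owner pays €1329.60; OOP now €2259.25.
#3 (€750): deductible met; 15% of €750 = €112.50. Owner owes €112.50 (running OOP €2371.75).
#4 (€857): 15% coinsurance on €857 = €128.55. Owner owes €128.55 (running OOP €2500.30).
#5 (€12759): deductible already satisfied, so owner's share is 15% × €12759 = €1913.85. That would push OOP to €4414.15, over the €2750 cap, so owner pays €2750 − €2500.30 = €249.70.

€249.70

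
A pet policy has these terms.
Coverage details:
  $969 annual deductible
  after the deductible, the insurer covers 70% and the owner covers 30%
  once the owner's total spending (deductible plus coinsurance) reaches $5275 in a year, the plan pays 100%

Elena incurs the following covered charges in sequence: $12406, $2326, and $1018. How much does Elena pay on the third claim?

#1 ($12406): deductible takes $969, $11437 remains; coinsurance $11437 × 30% = $3431.10. Cost to owner: $4400.10. OOP to date $4400.10.
#2 ($2326): deductible met; 30% of $2326 = $697.80. Owner pays $697.80; OOP now $5097.90.
#3 ($1018): deductible already satisfied, so owner's share is 30% × $1018 = $305.40. OOP would hit $5403.30 > $5275, so the cap limits the owner to $5275 − $5097.90 = $177.10.

$177.10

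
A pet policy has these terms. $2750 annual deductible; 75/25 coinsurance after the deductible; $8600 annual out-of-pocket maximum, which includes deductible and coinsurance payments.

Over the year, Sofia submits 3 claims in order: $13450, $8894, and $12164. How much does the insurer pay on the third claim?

Claim 1 ($13450): $2750 to deductible, leaving $10700; coinsurance $10700 × 25% = $2675. Cost to owner: $5425. OOP to date $5425. Plan pays $13450 − $5425 = $8025.
Claim 2 ($8894): 25% coinsurance on $8894 = $2223.50. Owner owes $2223.50 (running OOP $7648.50). Plan pays $8894 − $2223.50 = $6670.50.
Claim 3 ($12164): deductible met; 25% of $12164 = $3041. That would push OOP to $10689.50, over the $8600 cap, so owner pays $8600 − $7648.50 = $951.50. Plan pays $12164 − $951.50 = $11212.50.

$11212.50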